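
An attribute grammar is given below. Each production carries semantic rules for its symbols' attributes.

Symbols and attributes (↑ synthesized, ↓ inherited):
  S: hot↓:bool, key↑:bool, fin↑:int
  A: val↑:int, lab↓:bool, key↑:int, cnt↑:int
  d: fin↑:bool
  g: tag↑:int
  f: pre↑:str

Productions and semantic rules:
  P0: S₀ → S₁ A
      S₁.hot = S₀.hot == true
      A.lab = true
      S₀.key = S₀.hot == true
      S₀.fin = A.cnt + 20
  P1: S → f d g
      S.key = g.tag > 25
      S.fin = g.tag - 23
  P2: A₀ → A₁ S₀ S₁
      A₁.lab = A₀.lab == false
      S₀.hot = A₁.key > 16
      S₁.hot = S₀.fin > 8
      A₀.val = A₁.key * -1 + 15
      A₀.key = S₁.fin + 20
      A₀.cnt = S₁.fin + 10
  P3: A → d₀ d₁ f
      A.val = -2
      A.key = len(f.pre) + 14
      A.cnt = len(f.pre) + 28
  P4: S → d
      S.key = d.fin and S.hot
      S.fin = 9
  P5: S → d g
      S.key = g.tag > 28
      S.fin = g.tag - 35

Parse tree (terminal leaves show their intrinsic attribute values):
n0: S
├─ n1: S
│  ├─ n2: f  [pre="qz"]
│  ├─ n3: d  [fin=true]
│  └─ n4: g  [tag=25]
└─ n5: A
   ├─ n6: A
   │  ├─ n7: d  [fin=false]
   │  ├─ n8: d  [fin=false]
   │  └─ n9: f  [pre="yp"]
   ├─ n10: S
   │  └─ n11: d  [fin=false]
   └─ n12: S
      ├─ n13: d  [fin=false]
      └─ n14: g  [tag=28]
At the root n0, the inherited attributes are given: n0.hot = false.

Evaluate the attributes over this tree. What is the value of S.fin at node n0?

1. n0.hot = false  [given at root]
2. n1.hot = false  [S₀.hot == true]
3. n2.pre = "qz"  [terminal]
4. n3.fin = true  [terminal]
5. n4.tag = 25  [terminal]
6. n1.key = false  [g.tag > 25]
7. n1.fin = 2  [g.tag - 23]
8. n5.lab = true  [true]
9. n6.lab = false  [A₀.lab == false]
10. n7.fin = false  [terminal]
11. n8.fin = false  [terminal]
12. n9.pre = "yp"  [terminal]
13. n6.val = -2  [-2]
14. n6.key = 16  [len(f.pre) + 14]
15. n6.cnt = 30  [len(f.pre) + 28]
16. n10.hot = false  [A₁.key > 16]
17. n11.fin = false  [terminal]
18. n10.key = false  [d.fin and S.hot]
19. n10.fin = 9  [9]
20. n12.hot = true  [S₀.fin > 8]
21. n13.fin = false  [terminal]
22. n14.tag = 28  [terminal]
23. n12.key = false  [g.tag > 28]
24. n12.fin = -7  [g.tag - 35]
25. n5.val = -1  [A₁.key * -1 + 15]
26. n5.key = 13  [S₁.fin + 20]
27. n5.cnt = 3  [S₁.fin + 10]
28. n0.key = false  [S₀.hot == true]
29. n0.fin = 23  [A.cnt + 20]

23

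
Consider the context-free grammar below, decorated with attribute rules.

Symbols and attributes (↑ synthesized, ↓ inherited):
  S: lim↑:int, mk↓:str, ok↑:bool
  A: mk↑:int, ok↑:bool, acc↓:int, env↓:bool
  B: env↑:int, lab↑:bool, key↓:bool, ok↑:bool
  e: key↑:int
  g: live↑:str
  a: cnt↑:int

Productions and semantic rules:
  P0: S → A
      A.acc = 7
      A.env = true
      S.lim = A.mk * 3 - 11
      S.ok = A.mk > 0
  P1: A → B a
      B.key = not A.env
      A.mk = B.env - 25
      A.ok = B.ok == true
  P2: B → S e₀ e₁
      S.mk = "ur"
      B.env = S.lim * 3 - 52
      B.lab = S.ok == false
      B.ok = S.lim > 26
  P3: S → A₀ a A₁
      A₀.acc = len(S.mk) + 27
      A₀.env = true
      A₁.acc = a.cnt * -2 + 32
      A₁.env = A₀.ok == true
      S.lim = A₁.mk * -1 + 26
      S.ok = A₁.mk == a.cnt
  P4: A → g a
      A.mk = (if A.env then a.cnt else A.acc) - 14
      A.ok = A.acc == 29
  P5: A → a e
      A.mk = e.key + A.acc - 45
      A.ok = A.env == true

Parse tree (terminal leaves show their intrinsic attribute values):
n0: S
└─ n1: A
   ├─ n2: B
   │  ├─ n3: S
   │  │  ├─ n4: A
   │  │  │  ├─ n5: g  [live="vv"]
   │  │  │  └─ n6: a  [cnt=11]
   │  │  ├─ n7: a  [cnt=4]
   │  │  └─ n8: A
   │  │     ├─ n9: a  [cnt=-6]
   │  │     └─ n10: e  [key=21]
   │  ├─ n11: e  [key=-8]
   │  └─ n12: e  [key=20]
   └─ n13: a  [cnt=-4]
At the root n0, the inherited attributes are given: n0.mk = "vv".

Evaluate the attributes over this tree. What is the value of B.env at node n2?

26

1. n0.mk = "vv"  [given at root]
2. n1.acc = 7  [7]
3. n1.env = true  [true]
4. n2.key = false  [not A.env]
5. n3.mk = "ur"  ["ur"]
6. n4.acc = 29  [len(S.mk) + 27]
7. n4.env = true  [true]
8. n5.live = "vv"  [terminal]
9. n6.cnt = 11  [terminal]
10. n4.mk = -3  [(if A.env then a.cnt else A.acc) - 14]
11. n4.ok = true  [A.acc == 29]
12. n7.cnt = 4  [terminal]
13. n8.acc = 24  [a.cnt * -2 + 32]
14. n8.env = true  [A₀.ok == true]
15. n9.cnt = -6  [terminal]
16. n10.key = 21  [terminal]
17. n8.mk = 0  [e.key + A.acc - 45]
18. n8.ok = true  [A.env == true]
19. n3.lim = 26  [A₁.mk * -1 + 26]
20. n3.ok = false  [A₁.mk == a.cnt]
21. n11.key = -8  [terminal]
22. n12.key = 20  [terminal]
23. n2.env = 26  [S.lim * 3 - 52]
24. n2.lab = true  [S.ok == false]
25. n2.ok = false  [S.lim > 26]
26. n13.cnt = -4  [terminal]
27. n1.mk = 1  [B.env - 25]
28. n1.ok = false  [B.ok == true]
29. n0.lim = -8  [A.mk * 3 - 11]
30. n0.ok = true  [A.mk > 0]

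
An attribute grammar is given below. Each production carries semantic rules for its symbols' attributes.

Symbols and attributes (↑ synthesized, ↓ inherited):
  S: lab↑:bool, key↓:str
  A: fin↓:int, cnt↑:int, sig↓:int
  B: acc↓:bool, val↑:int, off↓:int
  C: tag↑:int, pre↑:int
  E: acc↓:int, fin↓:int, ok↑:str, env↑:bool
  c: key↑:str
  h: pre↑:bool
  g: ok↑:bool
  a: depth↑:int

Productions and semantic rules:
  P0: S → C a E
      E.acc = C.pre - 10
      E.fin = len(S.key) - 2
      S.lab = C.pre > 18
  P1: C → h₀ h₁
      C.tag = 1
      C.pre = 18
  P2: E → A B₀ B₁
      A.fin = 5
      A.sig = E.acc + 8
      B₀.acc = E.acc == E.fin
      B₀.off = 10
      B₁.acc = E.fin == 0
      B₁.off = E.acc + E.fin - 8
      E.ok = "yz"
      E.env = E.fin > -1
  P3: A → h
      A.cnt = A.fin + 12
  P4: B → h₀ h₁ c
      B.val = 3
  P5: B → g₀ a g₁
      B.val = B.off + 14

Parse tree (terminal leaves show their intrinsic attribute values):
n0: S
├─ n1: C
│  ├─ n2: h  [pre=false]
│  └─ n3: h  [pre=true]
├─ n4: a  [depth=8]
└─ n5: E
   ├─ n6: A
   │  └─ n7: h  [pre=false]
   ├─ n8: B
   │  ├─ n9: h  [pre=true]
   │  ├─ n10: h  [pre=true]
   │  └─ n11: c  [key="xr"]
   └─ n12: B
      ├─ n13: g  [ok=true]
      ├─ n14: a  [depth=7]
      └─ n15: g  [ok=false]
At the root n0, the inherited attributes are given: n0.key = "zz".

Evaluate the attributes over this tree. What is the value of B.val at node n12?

14

1. n0.key = "zz"  [given at root]
2. n2.pre = false  [terminal]
3. n3.pre = true  [terminal]
4. n1.tag = 1  [1]
5. n1.pre = 18  [18]
6. n4.depth = 8  [terminal]
7. n5.acc = 8  [C.pre - 10]
8. n5.fin = 0  [len(S.key) - 2]
9. n6.fin = 5  [5]
10. n6.sig = 16  [E.acc + 8]
11. n7.pre = false  [terminal]
12. n6.cnt = 17  [A.fin + 12]
13. n8.acc = false  [E.acc == E.fin]
14. n8.off = 10  [10]
15. n9.pre = true  [terminal]
16. n10.pre = true  [terminal]
17. n11.key = "xr"  [terminal]
18. n8.val = 3  [3]
19. n12.acc = true  [E.fin == 0]
20. n12.off = 0  [E.acc + E.fin - 8]
21. n13.ok = true  [terminal]
22. n14.depth = 7  [terminal]
23. n15.ok = false  [terminal]
24. n12.val = 14  [B.off + 14]
25. n5.ok = "yz"  ["yz"]
26. n5.env = true  [E.fin > -1]
27. n0.lab = false  [C.pre > 18]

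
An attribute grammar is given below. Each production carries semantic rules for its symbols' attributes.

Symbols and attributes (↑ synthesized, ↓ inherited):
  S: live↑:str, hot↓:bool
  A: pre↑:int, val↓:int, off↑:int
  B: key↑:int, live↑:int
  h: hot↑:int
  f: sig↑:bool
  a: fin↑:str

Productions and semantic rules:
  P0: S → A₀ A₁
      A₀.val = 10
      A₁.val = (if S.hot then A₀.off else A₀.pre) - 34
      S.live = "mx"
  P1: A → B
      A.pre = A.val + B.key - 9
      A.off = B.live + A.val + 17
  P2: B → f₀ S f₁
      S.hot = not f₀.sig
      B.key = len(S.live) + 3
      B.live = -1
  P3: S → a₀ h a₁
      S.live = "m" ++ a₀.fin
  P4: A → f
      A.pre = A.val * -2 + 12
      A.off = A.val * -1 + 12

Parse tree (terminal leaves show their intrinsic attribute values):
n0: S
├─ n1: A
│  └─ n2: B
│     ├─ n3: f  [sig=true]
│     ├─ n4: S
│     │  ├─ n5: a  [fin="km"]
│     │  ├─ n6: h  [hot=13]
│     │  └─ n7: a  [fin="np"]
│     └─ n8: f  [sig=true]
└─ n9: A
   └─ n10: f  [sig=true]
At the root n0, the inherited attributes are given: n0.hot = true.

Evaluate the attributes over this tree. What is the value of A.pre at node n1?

7

1. n0.hot = true  [given at root]
2. n1.val = 10  [10]
3. n3.sig = true  [terminal]
4. n4.hot = false  [not f₀.sig]
5. n5.fin = "km"  [terminal]
6. n6.hot = 13  [terminal]
7. n7.fin = "np"  [terminal]
8. n4.live = "mkm"  ["m" ++ a₀.fin]
9. n8.sig = true  [terminal]
10. n2.key = 6  [len(S.live) + 3]
11. n2.live = -1  [-1]
12. n1.pre = 7  [A.val + B.key - 9]
13. n1.off = 26  [B.live + A.val + 17]
14. n9.val = -8  [(if S.hot then A₀.off else A₀.pre) - 34]
15. n10.sig = true  [terminal]
16. n9.pre = 28  [A.val * -2 + 12]
17. n9.off = 20  [A.val * -1 + 12]
18. n0.live = "mx"  ["mx"]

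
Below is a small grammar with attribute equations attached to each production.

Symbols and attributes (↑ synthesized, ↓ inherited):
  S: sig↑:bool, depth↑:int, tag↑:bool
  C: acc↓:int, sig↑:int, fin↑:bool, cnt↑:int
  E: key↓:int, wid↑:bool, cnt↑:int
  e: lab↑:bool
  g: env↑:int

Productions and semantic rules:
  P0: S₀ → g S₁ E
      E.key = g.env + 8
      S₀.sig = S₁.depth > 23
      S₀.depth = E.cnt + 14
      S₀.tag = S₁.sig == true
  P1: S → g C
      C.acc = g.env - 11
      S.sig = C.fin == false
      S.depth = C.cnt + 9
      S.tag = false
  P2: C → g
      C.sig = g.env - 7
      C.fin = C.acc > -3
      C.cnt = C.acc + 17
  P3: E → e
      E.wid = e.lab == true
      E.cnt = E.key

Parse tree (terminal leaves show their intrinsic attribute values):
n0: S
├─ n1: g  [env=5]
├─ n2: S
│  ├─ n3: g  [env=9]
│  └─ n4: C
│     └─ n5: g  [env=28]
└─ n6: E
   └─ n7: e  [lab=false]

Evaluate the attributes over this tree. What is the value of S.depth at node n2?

1. n1.env = 5  [terminal]
2. n3.env = 9  [terminal]
3. n4.acc = -2  [g.env - 11]
4. n5.env = 28  [terminal]
5. n4.sig = 21  [g.env - 7]
6. n4.fin = true  [C.acc > -3]
7. n4.cnt = 15  [C.acc + 17]
8. n2.sig = false  [C.fin == false]
9. n2.depth = 24  [C.cnt + 9]
10. n2.tag = false  [false]
11. n6.key = 13  [g.env + 8]
12. n7.lab = false  [terminal]
13. n6.wid = false  [e.lab == true]
14. n6.cnt = 13  [E.key]
15. n0.sig = true  [S₁.depth > 23]
16. n0.depth = 27  [E.cnt + 14]
17. n0.tag = false  [S₁.sig == true]

24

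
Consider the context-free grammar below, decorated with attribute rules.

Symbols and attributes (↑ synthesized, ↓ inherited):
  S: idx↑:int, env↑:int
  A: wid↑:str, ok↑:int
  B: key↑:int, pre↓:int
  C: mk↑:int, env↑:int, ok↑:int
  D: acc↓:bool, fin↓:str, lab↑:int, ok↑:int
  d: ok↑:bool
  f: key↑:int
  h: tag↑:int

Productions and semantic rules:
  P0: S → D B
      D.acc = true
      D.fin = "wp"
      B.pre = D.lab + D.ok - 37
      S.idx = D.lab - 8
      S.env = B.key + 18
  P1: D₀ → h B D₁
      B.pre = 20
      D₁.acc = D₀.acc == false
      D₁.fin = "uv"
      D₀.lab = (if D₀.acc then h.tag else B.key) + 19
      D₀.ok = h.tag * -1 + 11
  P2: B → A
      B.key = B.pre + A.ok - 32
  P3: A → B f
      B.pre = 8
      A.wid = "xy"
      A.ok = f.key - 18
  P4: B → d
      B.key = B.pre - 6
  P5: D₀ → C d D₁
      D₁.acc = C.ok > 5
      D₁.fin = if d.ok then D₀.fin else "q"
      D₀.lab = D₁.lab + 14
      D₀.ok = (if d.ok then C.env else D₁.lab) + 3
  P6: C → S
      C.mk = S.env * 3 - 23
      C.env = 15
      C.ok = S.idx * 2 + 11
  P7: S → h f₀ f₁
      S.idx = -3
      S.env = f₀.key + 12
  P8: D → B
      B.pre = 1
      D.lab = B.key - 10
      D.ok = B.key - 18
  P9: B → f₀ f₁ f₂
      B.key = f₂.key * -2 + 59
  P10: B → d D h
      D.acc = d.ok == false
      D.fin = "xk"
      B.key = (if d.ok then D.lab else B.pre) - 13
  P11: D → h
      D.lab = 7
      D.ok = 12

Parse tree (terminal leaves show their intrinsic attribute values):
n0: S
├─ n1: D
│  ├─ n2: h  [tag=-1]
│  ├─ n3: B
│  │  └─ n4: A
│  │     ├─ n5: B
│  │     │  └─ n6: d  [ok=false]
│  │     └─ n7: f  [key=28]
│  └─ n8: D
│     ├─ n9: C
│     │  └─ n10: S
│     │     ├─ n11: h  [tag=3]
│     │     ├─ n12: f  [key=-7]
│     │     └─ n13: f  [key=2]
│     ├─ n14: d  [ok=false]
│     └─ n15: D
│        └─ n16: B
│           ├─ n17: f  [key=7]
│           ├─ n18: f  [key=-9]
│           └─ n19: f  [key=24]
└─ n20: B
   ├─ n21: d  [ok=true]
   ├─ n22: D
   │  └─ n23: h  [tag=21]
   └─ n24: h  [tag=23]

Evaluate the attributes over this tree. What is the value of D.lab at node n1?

18

1. n1.acc = true  [true]
2. n1.fin = "wp"  ["wp"]
3. n2.tag = -1  [terminal]
4. n3.pre = 20  [20]
5. n5.pre = 8  [8]
6. n6.ok = false  [terminal]
7. n5.key = 2  [B.pre - 6]
8. n7.key = 28  [terminal]
9. n4.wid = "xy"  ["xy"]
10. n4.ok = 10  [f.key - 18]
11. n3.key = -2  [B.pre + A.ok - 32]
12. n8.acc = false  [D₀.acc == false]
13. n8.fin = "uv"  ["uv"]
14. n11.tag = 3  [terminal]
15. n12.key = -7  [terminal]
16. n13.key = 2  [terminal]
17. n10.idx = -3  [-3]
18. n10.env = 5  [f₀.key + 12]
19. n9.mk = -8  [S.env * 3 - 23]
20. n9.env = 15  [15]
21. n9.ok = 5  [S.idx * 2 + 11]
22. n14.ok = false  [terminal]
23. n15.acc = false  [C.ok > 5]
24. n15.fin = "q"  [if d.ok then D₀.fin else "q"]
25. n16.pre = 1  [1]
26. n17.key = 7  [terminal]
27. n18.key = -9  [terminal]
28. n19.key = 24  [terminal]
29. n16.key = 11  [f₂.key * -2 + 59]
30. n15.lab = 1  [B.key - 10]
31. n15.ok = -7  [B.key - 18]
32. n8.lab = 15  [D₁.lab + 14]
33. n8.ok = 4  [(if d.ok then C.env else D₁.lab) + 3]
34. n1.lab = 18  [(if D₀.acc then h.tag else B.key) + 19]
35. n1.ok = 12  [h.tag * -1 + 11]
36. n20.pre = -7  [D.lab + D.ok - 37]
37. n21.ok = true  [terminal]
38. n22.acc = false  [d.ok == false]
39. n22.fin = "xk"  ["xk"]
40. n23.tag = 21  [terminal]
41. n22.lab = 7  [7]
42. n22.ok = 12  [12]
43. n24.tag = 23  [terminal]
44. n20.key = -6  [(if d.ok then D.lab else B.pre) - 13]
45. n0.idx = 10  [D.lab - 8]
46. n0.env = 12  [B.key + 18]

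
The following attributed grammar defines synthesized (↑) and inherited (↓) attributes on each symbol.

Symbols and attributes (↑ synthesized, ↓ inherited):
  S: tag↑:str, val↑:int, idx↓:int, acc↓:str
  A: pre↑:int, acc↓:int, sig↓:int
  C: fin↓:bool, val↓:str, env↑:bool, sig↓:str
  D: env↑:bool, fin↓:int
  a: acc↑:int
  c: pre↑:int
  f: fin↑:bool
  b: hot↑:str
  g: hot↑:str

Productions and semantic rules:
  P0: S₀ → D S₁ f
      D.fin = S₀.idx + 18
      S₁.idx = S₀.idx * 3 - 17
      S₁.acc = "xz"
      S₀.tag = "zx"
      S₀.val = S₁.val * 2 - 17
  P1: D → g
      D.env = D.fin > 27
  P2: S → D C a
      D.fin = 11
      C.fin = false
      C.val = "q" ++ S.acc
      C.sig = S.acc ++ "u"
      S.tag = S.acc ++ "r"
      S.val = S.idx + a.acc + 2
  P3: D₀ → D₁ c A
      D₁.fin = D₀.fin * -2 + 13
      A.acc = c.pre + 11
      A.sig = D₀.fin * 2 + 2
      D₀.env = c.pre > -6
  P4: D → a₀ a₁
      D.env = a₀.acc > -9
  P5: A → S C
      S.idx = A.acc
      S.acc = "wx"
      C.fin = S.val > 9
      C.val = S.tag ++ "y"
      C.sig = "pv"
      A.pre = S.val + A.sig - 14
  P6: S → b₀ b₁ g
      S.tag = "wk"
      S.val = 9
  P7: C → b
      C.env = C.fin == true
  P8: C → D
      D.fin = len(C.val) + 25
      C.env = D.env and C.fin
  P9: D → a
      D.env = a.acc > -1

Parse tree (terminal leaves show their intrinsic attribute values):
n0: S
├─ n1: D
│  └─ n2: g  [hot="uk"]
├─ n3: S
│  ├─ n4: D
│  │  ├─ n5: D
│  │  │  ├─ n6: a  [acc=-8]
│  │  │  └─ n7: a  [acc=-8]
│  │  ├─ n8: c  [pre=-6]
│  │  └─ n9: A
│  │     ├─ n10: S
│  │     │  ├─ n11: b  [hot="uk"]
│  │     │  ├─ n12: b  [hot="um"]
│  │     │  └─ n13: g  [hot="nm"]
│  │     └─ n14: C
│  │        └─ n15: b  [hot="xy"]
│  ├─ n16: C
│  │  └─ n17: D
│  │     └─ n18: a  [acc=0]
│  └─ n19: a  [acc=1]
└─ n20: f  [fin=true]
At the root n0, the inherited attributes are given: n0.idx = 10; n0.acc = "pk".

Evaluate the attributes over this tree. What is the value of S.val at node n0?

1. n0.idx = 10  [given at root]
2. n0.acc = "pk"  [given at root]
3. n1.fin = 28  [S₀.idx + 18]
4. n2.hot = "uk"  [terminal]
5. n1.env = true  [D.fin > 27]
6. n3.idx = 13  [S₀.idx * 3 - 17]
7. n3.acc = "xz"  ["xz"]
8. n4.fin = 11  [11]
9. n5.fin = -9  [D₀.fin * -2 + 13]
10. n6.acc = -8  [terminal]
11. n7.acc = -8  [terminal]
12. n5.env = true  [a₀.acc > -9]
13. n8.pre = -6  [terminal]
14. n9.acc = 5  [c.pre + 11]
15. n9.sig = 24  [D₀.fin * 2 + 2]
16. n10.idx = 5  [A.acc]
17. n10.acc = "wx"  ["wx"]
18. n11.hot = "uk"  [terminal]
19. n12.hot = "um"  [terminal]
20. n13.hot = "nm"  [terminal]
21. n10.tag = "wk"  ["wk"]
22. n10.val = 9  [9]
23. n14.fin = false  [S.val > 9]
24. n14.val = "wky"  [S.tag ++ "y"]
25. n14.sig = "pv"  ["pv"]
26. n15.hot = "xy"  [terminal]
27. n14.env = false  [C.fin == true]
28. n9.pre = 19  [S.val + A.sig - 14]
29. n4.env = false  [c.pre > -6]
30. n16.fin = false  [false]
31. n16.val = "qxz"  ["q" ++ S.acc]
32. n16.sig = "xzu"  [S.acc ++ "u"]
33. n17.fin = 28  [len(C.val) + 25]
34. n18.acc = 0  [terminal]
35. n17.env = true  [a.acc > -1]
36. n16.env = false  [D.env and C.fin]
37. n19.acc = 1  [terminal]
38. n3.tag = "xzr"  [S.acc ++ "r"]
39. n3.val = 16  [S.idx + a.acc + 2]
40. n20.fin = true  [terminal]
41. n0.tag = "zx"  ["zx"]
42. n0.val = 15  [S₁.val * 2 - 17]

15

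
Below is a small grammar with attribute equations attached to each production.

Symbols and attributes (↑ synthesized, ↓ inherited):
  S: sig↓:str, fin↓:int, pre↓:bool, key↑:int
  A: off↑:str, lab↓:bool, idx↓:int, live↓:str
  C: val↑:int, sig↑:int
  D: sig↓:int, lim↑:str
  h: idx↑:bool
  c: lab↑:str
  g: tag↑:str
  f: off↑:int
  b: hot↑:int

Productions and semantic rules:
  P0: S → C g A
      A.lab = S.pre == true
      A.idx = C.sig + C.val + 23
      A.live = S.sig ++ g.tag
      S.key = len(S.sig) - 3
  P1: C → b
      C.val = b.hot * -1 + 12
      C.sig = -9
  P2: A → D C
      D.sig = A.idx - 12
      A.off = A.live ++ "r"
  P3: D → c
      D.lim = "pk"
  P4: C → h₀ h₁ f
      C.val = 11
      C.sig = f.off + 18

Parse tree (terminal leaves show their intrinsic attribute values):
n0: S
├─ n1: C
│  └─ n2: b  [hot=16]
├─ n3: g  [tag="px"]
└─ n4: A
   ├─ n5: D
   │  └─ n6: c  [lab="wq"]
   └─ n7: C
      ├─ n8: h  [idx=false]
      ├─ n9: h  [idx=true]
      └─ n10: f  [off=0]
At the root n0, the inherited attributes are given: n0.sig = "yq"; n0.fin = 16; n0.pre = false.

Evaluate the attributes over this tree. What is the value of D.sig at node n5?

-2

1. n0.sig = "yq"  [given at root]
2. n0.fin = 16  [given at root]
3. n0.pre = false  [given at root]
4. n2.hot = 16  [terminal]
5. n1.val = -4  [b.hot * -1 + 12]
6. n1.sig = -9  [-9]
7. n3.tag = "px"  [terminal]
8. n4.lab = false  [S.pre == true]
9. n4.idx = 10  [C.sig + C.val + 23]
10. n4.live = "yqpx"  [S.sig ++ g.tag]
11. n5.sig = -2  [A.idx - 12]
12. n6.lab = "wq"  [terminal]
13. n5.lim = "pk"  ["pk"]
14. n8.idx = false  [terminal]
15. n9.idx = true  [terminal]
16. n10.off = 0  [terminal]
17. n7.val = 11  [11]
18. n7.sig = 18  [f.off + 18]
19. n4.off = "yqpxr"  [A.live ++ "r"]
20. n0.key = -1  [len(S.sig) - 3]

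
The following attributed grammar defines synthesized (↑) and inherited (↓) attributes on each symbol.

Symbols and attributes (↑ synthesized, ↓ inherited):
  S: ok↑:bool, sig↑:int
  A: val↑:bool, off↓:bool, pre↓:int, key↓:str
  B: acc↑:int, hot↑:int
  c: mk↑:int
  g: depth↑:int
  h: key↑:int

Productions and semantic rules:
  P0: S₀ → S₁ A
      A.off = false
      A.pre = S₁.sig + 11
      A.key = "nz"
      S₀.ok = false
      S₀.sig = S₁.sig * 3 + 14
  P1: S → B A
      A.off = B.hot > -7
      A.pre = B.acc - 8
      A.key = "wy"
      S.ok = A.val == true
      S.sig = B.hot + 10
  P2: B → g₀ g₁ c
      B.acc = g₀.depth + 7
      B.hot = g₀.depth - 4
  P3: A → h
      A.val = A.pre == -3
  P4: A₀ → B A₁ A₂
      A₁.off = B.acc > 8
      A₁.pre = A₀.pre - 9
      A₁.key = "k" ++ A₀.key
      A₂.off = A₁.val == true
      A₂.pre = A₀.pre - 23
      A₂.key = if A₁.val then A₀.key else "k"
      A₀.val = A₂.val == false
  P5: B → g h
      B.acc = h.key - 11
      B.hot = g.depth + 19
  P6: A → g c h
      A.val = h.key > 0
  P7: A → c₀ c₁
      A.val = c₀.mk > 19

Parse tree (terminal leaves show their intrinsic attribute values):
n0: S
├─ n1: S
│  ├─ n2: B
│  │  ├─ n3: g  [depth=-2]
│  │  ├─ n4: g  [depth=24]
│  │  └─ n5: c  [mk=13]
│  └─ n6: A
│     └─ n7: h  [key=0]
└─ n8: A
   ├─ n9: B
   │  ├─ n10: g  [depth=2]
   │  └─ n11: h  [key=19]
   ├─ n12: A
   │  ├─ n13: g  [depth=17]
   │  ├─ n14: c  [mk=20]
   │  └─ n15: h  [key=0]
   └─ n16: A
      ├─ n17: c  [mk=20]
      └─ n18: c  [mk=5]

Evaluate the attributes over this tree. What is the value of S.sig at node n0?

26

1. n3.depth = -2  [terminal]
2. n4.depth = 24  [terminal]
3. n5.mk = 13  [terminal]
4. n2.acc = 5  [g₀.depth + 7]
5. n2.hot = -6  [g₀.depth - 4]
6. n6.off = true  [B.hot > -7]
7. n6.pre = -3  [B.acc - 8]
8. n6.key = "wy"  ["wy"]
9. n7.key = 0  [terminal]
10. n6.val = true  [A.pre == -3]
11. n1.ok = true  [A.val == true]
12. n1.sig = 4  [B.hot + 10]
13. n8.off = false  [false]
14. n8.pre = 15  [S₁.sig + 11]
15. n8.key = "nz"  ["nz"]
16. n10.depth = 2  [terminal]
17. n11.key = 19  [terminal]
18. n9.acc = 8  [h.key - 11]
19. n9.hot = 21  [g.depth + 19]
20. n12.off = false  [B.acc > 8]
21. n12.pre = 6  [A₀.pre - 9]
22. n12.key = "knz"  ["k" ++ A₀.key]
23. n13.depth = 17  [terminal]
24. n14.mk = 20  [terminal]
25. n15.key = 0  [terminal]
26. n12.val = false  [h.key > 0]
27. n16.off = false  [A₁.val == true]
28. n16.pre = -8  [A₀.pre - 23]
29. n16.key = "k"  [if A₁.val then A₀.key else "k"]
30. n17.mk = 20  [terminal]
31. n18.mk = 5  [terminal]
32. n16.val = true  [c₀.mk > 19]
33. n8.val = false  [A₂.val == false]
34. n0.ok = false  [false]
35. n0.sig = 26  [S₁.sig * 3 + 14]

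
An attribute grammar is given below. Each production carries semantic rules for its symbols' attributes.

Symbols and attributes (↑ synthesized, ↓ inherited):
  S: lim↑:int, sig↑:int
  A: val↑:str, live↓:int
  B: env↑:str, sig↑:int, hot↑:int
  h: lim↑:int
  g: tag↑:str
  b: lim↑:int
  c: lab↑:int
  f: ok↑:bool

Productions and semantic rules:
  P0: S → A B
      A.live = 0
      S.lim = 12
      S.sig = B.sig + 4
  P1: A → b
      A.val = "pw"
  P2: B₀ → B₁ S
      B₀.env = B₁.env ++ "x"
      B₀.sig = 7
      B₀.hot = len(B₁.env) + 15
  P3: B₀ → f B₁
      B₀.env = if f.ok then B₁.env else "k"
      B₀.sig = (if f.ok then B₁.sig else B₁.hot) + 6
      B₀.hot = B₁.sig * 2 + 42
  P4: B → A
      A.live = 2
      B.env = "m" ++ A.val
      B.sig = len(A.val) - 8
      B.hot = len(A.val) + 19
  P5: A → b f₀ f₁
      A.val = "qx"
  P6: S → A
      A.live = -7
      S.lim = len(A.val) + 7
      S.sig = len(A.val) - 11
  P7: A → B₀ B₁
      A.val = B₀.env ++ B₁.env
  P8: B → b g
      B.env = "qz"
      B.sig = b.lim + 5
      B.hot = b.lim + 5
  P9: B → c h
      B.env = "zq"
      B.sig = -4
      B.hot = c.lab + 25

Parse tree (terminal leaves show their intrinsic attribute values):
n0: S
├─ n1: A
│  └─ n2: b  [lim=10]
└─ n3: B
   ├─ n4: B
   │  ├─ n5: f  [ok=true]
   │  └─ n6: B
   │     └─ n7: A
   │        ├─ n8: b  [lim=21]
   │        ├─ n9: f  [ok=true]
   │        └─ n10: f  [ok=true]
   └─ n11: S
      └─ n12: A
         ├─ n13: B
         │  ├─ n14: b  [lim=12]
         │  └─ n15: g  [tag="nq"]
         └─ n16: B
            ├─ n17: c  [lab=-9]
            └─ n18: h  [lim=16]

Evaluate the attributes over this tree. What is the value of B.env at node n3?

1. n1.live = 0  [0]
2. n2.lim = 10  [terminal]
3. n1.val = "pw"  ["pw"]
4. n5.ok = true  [terminal]
5. n7.live = 2  [2]
6. n8.lim = 21  [terminal]
7. n9.ok = true  [terminal]
8. n10.ok = true  [terminal]
9. n7.val = "qx"  ["qx"]
10. n6.env = "mqx"  ["m" ++ A.val]
11. n6.sig = -6  [len(A.val) - 8]
12. n6.hot = 21  [len(A.val) + 19]
13. n4.env = "mqx"  [if f.ok then B₁.env else "k"]
14. n4.sig = 0  [(if f.ok then B₁.sig else B₁.hot) + 6]
15. n4.hot = 30  [B₁.sig * 2 + 42]
16. n12.live = -7  [-7]
17. n14.lim = 12  [terminal]
18. n15.tag = "nq"  [terminal]
19. n13.env = "qz"  ["qz"]
20. n13.sig = 17  [b.lim + 5]
21. n13.hot = 17  [b.lim + 5]
22. n17.lab = -9  [terminal]
23. n18.lim = 16  [terminal]
24. n16.env = "zq"  ["zq"]
25. n16.sig = -4  [-4]
26. n16.hot = 16  [c.lab + 25]
27. n12.val = "qzzq"  [B₀.env ++ B₁.env]
28. n11.lim = 11  [len(A.val) + 7]
29. n11.sig = -7  [len(A.val) - 11]
30. n3.env = "mqxx"  [B₁.env ++ "x"]
31. n3.sig = 7  [7]
32. n3.hot = 18  [len(B₁.env) + 15]
33. n0.lim = 12  [12]
34. n0.sig = 11  [B.sig + 4]

"mqxx"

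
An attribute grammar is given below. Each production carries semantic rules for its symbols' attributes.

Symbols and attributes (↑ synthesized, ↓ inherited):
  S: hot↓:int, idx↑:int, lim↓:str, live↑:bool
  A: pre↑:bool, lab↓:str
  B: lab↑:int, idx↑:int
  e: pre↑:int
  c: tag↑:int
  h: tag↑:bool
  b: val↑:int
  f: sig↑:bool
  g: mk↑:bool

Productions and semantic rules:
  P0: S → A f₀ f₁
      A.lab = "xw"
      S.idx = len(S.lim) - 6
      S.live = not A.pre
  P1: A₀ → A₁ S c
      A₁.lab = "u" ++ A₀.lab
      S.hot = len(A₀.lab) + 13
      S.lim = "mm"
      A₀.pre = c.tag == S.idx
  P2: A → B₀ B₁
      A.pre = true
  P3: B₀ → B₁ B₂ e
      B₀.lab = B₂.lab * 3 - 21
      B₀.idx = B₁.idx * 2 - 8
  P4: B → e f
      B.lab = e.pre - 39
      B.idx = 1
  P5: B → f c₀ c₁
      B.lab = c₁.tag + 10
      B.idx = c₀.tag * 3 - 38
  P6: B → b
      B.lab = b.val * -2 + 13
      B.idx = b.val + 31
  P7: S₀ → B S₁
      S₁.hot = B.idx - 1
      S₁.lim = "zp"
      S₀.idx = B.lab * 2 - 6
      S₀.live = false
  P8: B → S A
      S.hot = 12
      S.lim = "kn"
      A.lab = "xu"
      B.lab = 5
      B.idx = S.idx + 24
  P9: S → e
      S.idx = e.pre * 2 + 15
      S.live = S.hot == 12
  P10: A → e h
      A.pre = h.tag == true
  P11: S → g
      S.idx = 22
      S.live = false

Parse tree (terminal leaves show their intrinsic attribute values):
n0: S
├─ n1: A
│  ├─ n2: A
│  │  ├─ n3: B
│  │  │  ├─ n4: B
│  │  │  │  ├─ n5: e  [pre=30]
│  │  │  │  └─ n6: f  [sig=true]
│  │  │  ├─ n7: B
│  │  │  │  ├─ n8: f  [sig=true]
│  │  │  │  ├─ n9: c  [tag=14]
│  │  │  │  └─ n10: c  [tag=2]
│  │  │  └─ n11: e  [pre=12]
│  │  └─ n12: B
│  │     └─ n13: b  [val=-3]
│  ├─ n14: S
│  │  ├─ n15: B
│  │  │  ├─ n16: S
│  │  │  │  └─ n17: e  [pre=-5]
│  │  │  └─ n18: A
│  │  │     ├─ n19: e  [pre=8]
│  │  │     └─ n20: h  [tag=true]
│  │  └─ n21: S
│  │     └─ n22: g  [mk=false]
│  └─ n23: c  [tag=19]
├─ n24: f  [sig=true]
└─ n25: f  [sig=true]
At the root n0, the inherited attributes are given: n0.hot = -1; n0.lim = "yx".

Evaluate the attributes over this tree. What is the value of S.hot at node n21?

28

1. n0.hot = -1  [given at root]
2. n0.lim = "yx"  [given at root]
3. n1.lab = "xw"  ["xw"]
4. n2.lab = "uxw"  ["u" ++ A₀.lab]
5. n5.pre = 30  [terminal]
6. n6.sig = true  [terminal]
7. n4.lab = -9  [e.pre - 39]
8. n4.idx = 1  [1]
9. n8.sig = true  [terminal]
10. n9.tag = 14  [terminal]
11. n10.tag = 2  [terminal]
12. n7.lab = 12  [c₁.tag + 10]
13. n7.idx = 4  [c₀.tag * 3 - 38]
14. n11.pre = 12  [terminal]
15. n3.lab = 15  [B₂.lab * 3 - 21]
16. n3.idx = -6  [B₁.idx * 2 - 8]
17. n13.val = -3  [terminal]
18. n12.lab = 19  [b.val * -2 + 13]
19. n12.idx = 28  [b.val + 31]
20. n2.pre = true  [true]
21. n14.hot = 15  [len(A₀.lab) + 13]
22. n14.lim = "mm"  ["mm"]
23. n16.hot = 12  [12]
24. n16.lim = "kn"  ["kn"]
25. n17.pre = -5  [terminal]
26. n16.idx = 5  [e.pre * 2 + 15]
27. n16.live = true  [S.hot == 12]
28. n18.lab = "xu"  ["xu"]
29. n19.pre = 8  [terminal]
30. n20.tag = true  [terminal]
31. n18.pre = true  [h.tag == true]
32. n15.lab = 5  [5]
33. n15.idx = 29  [S.idx + 24]
34. n21.hot = 28  [B.idx - 1]
35. n21.lim = "zp"  ["zp"]
36. n22.mk = false  [terminal]
37. n21.idx = 22  [22]
38. n21.live = false  [false]
39. n14.idx = 4  [B.lab * 2 - 6]
40. n14.live = false  [false]
41. n23.tag = 19  [terminal]
42. n1.pre = false  [c.tag == S.idx]
43. n24.sig = true  [terminal]
44. n25.sig = true  [terminal]
45. n0.idx = -4  [len(S.lim) - 6]
46. n0.live = true  [not A.pre]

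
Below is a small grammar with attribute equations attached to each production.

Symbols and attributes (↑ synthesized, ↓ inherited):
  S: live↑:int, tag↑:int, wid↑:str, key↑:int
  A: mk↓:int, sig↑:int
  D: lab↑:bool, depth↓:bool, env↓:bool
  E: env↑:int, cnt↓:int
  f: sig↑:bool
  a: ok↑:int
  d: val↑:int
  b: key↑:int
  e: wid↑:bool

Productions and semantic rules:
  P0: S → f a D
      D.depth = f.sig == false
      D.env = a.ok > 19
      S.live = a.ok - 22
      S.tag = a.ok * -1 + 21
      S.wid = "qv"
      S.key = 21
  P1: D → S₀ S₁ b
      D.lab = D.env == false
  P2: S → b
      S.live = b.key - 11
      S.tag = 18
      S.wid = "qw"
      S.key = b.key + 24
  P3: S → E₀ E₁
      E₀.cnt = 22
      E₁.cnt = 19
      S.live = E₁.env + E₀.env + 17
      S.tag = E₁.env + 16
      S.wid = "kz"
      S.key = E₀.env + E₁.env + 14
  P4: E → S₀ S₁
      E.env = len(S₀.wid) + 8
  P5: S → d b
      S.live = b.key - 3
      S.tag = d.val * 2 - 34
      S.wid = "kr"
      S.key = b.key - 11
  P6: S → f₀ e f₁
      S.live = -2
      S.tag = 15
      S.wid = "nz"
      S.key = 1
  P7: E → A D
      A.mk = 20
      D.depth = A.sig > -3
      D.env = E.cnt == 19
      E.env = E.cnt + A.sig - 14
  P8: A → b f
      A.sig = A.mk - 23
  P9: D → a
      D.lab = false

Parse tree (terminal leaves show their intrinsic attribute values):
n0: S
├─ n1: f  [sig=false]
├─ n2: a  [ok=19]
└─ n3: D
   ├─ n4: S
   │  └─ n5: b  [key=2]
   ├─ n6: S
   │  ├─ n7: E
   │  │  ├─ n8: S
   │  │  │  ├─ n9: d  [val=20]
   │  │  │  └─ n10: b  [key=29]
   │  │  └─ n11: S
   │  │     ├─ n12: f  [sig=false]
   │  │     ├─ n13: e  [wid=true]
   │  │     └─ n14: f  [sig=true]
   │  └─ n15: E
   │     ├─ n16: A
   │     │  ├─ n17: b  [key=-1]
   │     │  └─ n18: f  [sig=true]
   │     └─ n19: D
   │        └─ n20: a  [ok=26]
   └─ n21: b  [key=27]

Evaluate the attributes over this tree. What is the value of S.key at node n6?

26

1. n1.sig = false  [terminal]
2. n2.ok = 19  [terminal]
3. n3.depth = true  [f.sig == false]
4. n3.env = false  [a.ok > 19]
5. n5.key = 2  [terminal]
6. n4.live = -9  [b.key - 11]
7. n4.tag = 18  [18]
8. n4.wid = "qw"  ["qw"]
9. n4.key = 26  [b.key + 24]
10. n7.cnt = 22  [22]
11. n9.val = 20  [terminal]
12. n10.key = 29  [terminal]
13. n8.live = 26  [b.key - 3]
14. n8.tag = 6  [d.val * 2 - 34]
15. n8.wid = "kr"  ["kr"]
16. n8.key = 18  [b.key - 11]
17. n12.sig = false  [terminal]
18. n13.wid = true  [terminal]
19. n14.sig = true  [terminal]
20. n11.live = -2  [-2]
21. n11.tag = 15  [15]
22. n11.wid = "nz"  ["nz"]
23. n11.key = 1  [1]
24. n7.env = 10  [len(S₀.wid) + 8]
25. n15.cnt = 19  [19]
26. n16.mk = 20  [20]
27. n17.key = -1  [terminal]
28. n18.sig = true  [terminal]
29. n16.sig = -3  [A.mk - 23]
30. n19.depth = false  [A.sig > -3]
31. n19.env = true  [E.cnt == 19]
32. n20.ok = 26  [terminal]
33. n19.lab = false  [false]
34. n15.env = 2  [E.cnt + A.sig - 14]
35. n6.live = 29  [E₁.env + E₀.env + 17]
36. n6.tag = 18  [E₁.env + 16]
37. n6.wid = "kz"  ["kz"]
38. n6.key = 26  [E₀.env + E₁.env + 14]
39. n21.key = 27  [terminal]
40. n3.lab = true  [D.env == false]
41. n0.live = -3  [a.ok - 22]
42. n0.tag = 2  [a.ok * -1 + 21]
43. n0.wid = "qv"  ["qv"]
44. n0.key = 21  [21]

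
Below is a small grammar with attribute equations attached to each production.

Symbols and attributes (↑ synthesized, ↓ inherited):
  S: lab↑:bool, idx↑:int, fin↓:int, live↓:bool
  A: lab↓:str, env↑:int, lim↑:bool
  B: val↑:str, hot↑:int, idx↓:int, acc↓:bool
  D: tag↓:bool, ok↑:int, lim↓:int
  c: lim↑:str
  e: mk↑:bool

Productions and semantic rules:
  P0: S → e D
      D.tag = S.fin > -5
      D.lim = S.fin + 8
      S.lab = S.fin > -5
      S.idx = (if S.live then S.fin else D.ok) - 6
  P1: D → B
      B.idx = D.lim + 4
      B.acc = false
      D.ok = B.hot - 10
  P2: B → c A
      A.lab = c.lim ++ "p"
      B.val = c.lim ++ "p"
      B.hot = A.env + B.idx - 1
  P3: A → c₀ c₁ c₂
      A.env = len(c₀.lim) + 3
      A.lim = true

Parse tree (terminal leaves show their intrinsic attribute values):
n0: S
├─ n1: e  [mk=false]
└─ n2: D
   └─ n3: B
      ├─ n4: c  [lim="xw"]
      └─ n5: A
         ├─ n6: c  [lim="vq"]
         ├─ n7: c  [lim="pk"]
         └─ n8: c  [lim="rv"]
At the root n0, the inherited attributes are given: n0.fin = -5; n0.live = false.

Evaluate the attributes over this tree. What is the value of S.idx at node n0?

-5

1. n0.fin = -5  [given at root]
2. n0.live = false  [given at root]
3. n1.mk = false  [terminal]
4. n2.tag = false  [S.fin > -5]
5. n2.lim = 3  [S.fin + 8]
6. n3.idx = 7  [D.lim + 4]
7. n3.acc = false  [false]
8. n4.lim = "xw"  [terminal]
9. n5.lab = "xwp"  [c.lim ++ "p"]
10. n6.lim = "vq"  [terminal]
11. n7.lim = "pk"  [terminal]
12. n8.lim = "rv"  [terminal]
13. n5.env = 5  [len(c₀.lim) + 3]
14. n5.lim = true  [true]
15. n3.val = "xwp"  [c.lim ++ "p"]
16. n3.hot = 11  [A.env + B.idx - 1]
17. n2.ok = 1  [B.hot - 10]
18. n0.lab = false  [S.fin > -5]
19. n0.idx = -5  [(if S.live then S.fin else D.ok) - 6]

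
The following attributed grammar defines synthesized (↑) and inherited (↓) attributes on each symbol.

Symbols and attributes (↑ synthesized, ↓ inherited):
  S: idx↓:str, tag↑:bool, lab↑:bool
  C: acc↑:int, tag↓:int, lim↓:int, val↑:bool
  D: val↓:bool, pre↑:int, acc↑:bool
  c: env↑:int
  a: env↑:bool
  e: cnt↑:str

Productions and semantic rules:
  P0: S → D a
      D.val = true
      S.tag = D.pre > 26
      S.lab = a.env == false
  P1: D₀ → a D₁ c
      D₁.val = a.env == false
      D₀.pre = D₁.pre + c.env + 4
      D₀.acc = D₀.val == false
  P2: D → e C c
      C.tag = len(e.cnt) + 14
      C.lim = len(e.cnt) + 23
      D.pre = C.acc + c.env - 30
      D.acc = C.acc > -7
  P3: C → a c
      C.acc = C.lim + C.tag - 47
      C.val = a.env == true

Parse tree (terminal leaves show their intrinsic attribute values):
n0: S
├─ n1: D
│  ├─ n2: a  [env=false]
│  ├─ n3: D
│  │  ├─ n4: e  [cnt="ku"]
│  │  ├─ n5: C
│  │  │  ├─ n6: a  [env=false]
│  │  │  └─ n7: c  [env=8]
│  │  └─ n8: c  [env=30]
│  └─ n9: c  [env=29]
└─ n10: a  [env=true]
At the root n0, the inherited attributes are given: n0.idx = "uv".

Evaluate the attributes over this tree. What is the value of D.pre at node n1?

27

1. n0.idx = "uv"  [given at root]
2. n1.val = true  [true]
3. n2.env = false  [terminal]
4. n3.val = true  [a.env == false]
5. n4.cnt = "ku"  [terminal]
6. n5.tag = 16  [len(e.cnt) + 14]
7. n5.lim = 25  [len(e.cnt) + 23]
8. n6.env = false  [terminal]
9. n7.env = 8  [terminal]
10. n5.acc = -6  [C.lim + C.tag - 47]
11. n5.val = false  [a.env == true]
12. n8.env = 30  [terminal]
13. n3.pre = -6  [C.acc + c.env - 30]
14. n3.acc = true  [C.acc > -7]
15. n9.env = 29  [terminal]
16. n1.pre = 27  [D₁.pre + c.env + 4]
17. n1.acc = false  [D₀.val == false]
18. n10.env = true  [terminal]
19. n0.tag = true  [D.pre > 26]
20. n0.lab = false  [a.env == false]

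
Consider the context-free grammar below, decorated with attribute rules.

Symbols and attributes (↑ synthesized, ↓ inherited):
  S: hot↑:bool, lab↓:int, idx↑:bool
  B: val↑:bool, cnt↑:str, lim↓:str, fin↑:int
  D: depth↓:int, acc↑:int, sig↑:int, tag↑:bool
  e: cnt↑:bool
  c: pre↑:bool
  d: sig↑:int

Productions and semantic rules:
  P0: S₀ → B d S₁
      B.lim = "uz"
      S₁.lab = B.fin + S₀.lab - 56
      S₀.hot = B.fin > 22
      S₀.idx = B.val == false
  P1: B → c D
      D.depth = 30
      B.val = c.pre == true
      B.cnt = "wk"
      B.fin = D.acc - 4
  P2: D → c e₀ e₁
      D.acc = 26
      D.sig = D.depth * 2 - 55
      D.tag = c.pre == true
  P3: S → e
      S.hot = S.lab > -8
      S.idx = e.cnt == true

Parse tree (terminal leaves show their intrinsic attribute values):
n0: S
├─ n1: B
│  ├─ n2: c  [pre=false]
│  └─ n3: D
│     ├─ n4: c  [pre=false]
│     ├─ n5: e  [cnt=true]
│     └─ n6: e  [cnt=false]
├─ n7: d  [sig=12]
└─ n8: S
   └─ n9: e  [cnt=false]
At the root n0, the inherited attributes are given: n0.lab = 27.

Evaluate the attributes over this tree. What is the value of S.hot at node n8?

true

1. n0.lab = 27  [given at root]
2. n1.lim = "uz"  ["uz"]
3. n2.pre = false  [terminal]
4. n3.depth = 30  [30]
5. n4.pre = false  [terminal]
6. n5.cnt = true  [terminal]
7. n6.cnt = false  [terminal]
8. n3.acc = 26  [26]
9. n3.sig = 5  [D.depth * 2 - 55]
10. n3.tag = false  [c.pre == true]
11. n1.val = false  [c.pre == true]
12. n1.cnt = "wk"  ["wk"]
13. n1.fin = 22  [D.acc - 4]
14. n7.sig = 12  [terminal]
15. n8.lab = -7  [B.fin + S₀.lab - 56]
16. n9.cnt = false  [terminal]
17. n8.hot = true  [S.lab > -8]
18. n8.idx = false  [e.cnt == true]
19. n0.hot = false  [B.fin > 22]
20. n0.idx = true  [B.val == false]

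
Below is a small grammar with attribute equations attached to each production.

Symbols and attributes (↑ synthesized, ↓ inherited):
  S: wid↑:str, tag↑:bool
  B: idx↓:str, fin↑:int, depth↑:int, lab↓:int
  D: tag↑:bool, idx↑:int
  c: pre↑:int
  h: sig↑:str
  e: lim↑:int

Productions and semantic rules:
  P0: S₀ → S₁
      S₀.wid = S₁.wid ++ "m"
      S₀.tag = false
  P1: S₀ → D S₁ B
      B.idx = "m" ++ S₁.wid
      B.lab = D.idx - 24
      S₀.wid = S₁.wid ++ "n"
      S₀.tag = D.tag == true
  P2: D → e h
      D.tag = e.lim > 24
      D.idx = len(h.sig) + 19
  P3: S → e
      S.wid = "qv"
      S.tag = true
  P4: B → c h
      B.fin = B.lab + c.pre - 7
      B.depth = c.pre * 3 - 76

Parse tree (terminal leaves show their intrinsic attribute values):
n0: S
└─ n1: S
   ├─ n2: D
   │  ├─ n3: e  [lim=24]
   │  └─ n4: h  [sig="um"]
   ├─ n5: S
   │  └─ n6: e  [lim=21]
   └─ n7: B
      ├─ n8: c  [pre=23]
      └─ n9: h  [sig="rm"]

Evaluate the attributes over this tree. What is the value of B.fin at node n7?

13

1. n3.lim = 24  [terminal]
2. n4.sig = "um"  [terminal]
3. n2.tag = false  [e.lim > 24]
4. n2.idx = 21  [len(h.sig) + 19]
5. n6.lim = 21  [terminal]
6. n5.wid = "qv"  ["qv"]
7. n5.tag = true  [true]
8. n7.idx = "mqv"  ["m" ++ S₁.wid]
9. n7.lab = -3  [D.idx - 24]
10. n8.pre = 23  [terminal]
11. n9.sig = "rm"  [terminal]
12. n7.fin = 13  [B.lab + c.pre - 7]
13. n7.depth = -7  [c.pre * 3 - 76]
14. n1.wid = "qvn"  [S₁.wid ++ "n"]
15. n1.tag = false  [D.tag == true]
16. n0.wid = "qvnm"  [S₁.wid ++ "m"]
17. n0.tag = false  [false]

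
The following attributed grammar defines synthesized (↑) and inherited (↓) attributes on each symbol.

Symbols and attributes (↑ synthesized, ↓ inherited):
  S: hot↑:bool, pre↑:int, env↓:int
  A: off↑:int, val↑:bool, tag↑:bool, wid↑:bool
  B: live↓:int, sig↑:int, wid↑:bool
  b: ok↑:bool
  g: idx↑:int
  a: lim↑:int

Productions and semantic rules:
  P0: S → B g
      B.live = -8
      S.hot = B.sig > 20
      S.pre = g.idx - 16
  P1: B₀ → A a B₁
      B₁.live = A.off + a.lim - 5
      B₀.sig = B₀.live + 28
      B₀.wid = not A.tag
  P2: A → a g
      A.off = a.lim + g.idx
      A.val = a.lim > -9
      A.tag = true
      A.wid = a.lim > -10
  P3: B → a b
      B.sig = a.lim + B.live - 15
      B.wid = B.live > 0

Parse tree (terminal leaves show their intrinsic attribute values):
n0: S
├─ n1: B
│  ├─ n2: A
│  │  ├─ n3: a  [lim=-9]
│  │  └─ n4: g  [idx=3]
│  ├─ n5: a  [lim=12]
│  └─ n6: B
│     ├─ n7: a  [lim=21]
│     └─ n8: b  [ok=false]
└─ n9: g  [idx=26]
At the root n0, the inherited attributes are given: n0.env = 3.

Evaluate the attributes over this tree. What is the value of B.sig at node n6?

1. n0.env = 3  [given at root]
2. n1.live = -8  [-8]
3. n3.lim = -9  [terminal]
4. n4.idx = 3  [terminal]
5. n2.off = -6  [a.lim + g.idx]
6. n2.val = false  [a.lim > -9]
7. n2.tag = true  [true]
8. n2.wid = true  [a.lim > -10]
9. n5.lim = 12  [terminal]
10. n6.live = 1  [A.off + a.lim - 5]
11. n7.lim = 21  [terminal]
12. n8.ok = false  [terminal]
13. n6.sig = 7  [a.lim + B.live - 15]
14. n6.wid = true  [B.live > 0]
15. n1.sig = 20  [B₀.live + 28]
16. n1.wid = false  [not A.tag]
17. n9.idx = 26  [terminal]
18. n0.hot = false  [B.sig > 20]
19. n0.pre = 10  [g.idx - 16]

7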